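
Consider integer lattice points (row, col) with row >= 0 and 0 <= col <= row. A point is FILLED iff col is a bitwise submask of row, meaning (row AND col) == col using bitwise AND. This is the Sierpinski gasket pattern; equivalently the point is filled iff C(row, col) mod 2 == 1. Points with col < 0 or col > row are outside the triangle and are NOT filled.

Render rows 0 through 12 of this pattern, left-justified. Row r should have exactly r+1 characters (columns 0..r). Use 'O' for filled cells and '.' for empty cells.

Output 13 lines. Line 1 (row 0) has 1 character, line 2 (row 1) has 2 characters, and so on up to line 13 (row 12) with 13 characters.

Answer: O
OO
O.O
OOOO
O...O
OO..OO
O.O.O.O
OOOOOOOO
O.......O
OO......OO
O.O.....O.O
OOOO....OOOO
O...O...O...O

Derivation:
r0=0: O
r1=1: OO
r2=10: O.O
r3=11: OOOO
r4=100: O...O
r5=101: OO..OO
r6=110: O.O.O.O
r7=111: OOOOOOOO
r8=1000: O.......O
r9=1001: OO......OO
r10=1010: O.O.....O.O
r11=1011: OOOO....OOOO
r12=1100: O...O...O...O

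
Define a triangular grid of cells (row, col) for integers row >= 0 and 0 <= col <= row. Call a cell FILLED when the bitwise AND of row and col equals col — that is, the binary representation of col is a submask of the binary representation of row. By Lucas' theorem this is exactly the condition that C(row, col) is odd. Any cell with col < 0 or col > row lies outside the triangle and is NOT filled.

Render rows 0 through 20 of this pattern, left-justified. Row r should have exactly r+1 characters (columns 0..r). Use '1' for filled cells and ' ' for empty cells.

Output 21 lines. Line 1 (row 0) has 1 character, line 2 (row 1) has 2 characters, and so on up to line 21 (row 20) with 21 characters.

Answer: 1
11
1 1
1111
1   1
11  11
1 1 1 1
11111111
1       1
11      11
1 1     1 1
1111    1111
1   1   1   1
11  11  11  11
1 1 1 1 1 1 1 1
1111111111111111
1               1
11              11
1 1             1 1
1111            1111
1   1           1   1

Derivation:
r0=0: 1
r1=1: 11
r2=10: 1 1
r3=11: 1111
r4=100: 1   1
r5=101: 11  11
r6=110: 1 1 1 1
r7=111: 11111111
r8=1000: 1       1
r9=1001: 11      11
r10=1010: 1 1     1 1
r11=1011: 1111    1111
r12=1100: 1   1   1   1
r13=1101: 11  11  11  11
r14=1110: 1 1 1 1 1 1 1 1
r15=1111: 1111111111111111
r16=10000: 1               1
r17=10001: 11              11
r18=10010: 1 1             1 1
r19=10011: 1111            1111
r20=10100: 1   1           1   1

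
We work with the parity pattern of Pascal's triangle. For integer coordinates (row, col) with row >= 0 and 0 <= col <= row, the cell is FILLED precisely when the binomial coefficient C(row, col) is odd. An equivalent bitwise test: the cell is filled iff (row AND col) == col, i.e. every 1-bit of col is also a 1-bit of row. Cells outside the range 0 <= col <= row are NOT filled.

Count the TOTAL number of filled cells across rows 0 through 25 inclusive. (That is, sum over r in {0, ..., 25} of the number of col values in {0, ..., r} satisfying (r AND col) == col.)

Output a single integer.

r0=0 pc0: +1 =1
r1=1 pc1: +2 =3
r2=10 pc1: +2 =5
r3=11 pc2: +4 =9
r4=100 pc1: +2 =11
r5=101 pc2: +4 =15
r6=110 pc2: +4 =19
r7=111 pc3: +8 =27
r8=1000 pc1: +2 =29
r9=1001 pc2: +4 =33
r10=1010 pc2: +4 =37
r11=1011 pc3: +8 =45
r12=1100 pc2: +4 =49
r13=1101 pc3: +8 =57
r14=1110 pc3: +8 =65
r15=1111 pc4: +16 =81
r16=10000 pc1: +2 =83
r17=10001 pc2: +4 =87
r18=10010 pc2: +4 =91
r19=10011 pc3: +8 =99
r20=10100 pc2: +4 =103
r21=10101 pc3: +8 =111
r22=10110 pc3: +8 =119
r23=10111 pc4: +16 =135
r24=11000 pc2: +4 =139
r25=11001 pc3: +8 =147

Answer: 147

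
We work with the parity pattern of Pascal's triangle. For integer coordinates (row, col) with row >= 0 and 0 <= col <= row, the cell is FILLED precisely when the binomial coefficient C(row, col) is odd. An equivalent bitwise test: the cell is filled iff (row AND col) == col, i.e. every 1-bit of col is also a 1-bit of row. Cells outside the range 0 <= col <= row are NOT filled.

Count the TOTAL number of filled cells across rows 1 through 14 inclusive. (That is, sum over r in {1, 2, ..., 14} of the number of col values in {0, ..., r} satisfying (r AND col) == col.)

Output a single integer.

r1=1 pc1: +2 =2
r2=10 pc1: +2 =4
r3=11 pc2: +4 =8
r4=100 pc1: +2 =10
r5=101 pc2: +4 =14
r6=110 pc2: +4 =18
r7=111 pc3: +8 =26
r8=1000 pc1: +2 =28
r9=1001 pc2: +4 =32
r10=1010 pc2: +4 =36
r11=1011 pc3: +8 =44
r12=1100 pc2: +4 =48
r13=1101 pc3: +8 =56
r14=1110 pc3: +8 =64

Answer: 64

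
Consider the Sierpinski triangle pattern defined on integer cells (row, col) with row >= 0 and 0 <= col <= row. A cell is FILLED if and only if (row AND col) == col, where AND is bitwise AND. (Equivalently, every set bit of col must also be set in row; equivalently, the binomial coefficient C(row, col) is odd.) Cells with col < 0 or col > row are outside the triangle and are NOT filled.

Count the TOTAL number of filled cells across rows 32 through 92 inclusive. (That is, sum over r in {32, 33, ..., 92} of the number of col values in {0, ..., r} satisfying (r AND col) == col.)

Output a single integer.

r32=100000 pc1: +2 =2
r33=100001 pc2: +4 =6
r34=100010 pc2: +4 =10
r35=100011 pc3: +8 =18
r36=100100 pc2: +4 =22
r37=100101 pc3: +8 =30
r38=100110 pc3: +8 =38
r39=100111 pc4: +16 =54
r40=101000 pc2: +4 =58
r41=101001 pc3: +8 =66
r42=101010 pc3: +8 =74
r43=101011 pc4: +16 =90
r44=101100 pc3: +8 =98
r45=101101 pc4: +16 =114
r46=101110 pc4: +16 =130
r47=101111 pc5: +32 =162
r48=110000 pc2: +4 =166
r49=110001 pc3: +8 =174
r50=110010 pc3: +8 =182
r51=110011 pc4: +16 =198
r52=110100 pc3: +8 =206
r53=110101 pc4: +16 =222
r54=110110 pc4: +16 =238
r55=110111 pc5: +32 =270
r56=111000 pc3: +8 =278
r57=111001 pc4: +16 =294
r58=111010 pc4: +16 =310
r59=111011 pc5: +32 =342
r60=111100 pc4: +16 =358
r61=111101 pc5: +32 =390
r62=111110 pc5: +32 =422
r63=111111 pc6: +64 =486
r64=1000000 pc1: +2 =488
r65=1000001 pc2: +4 =492
r66=1000010 pc2: +4 =496
r67=1000011 pc3: +8 =504
r68=1000100 pc2: +4 =508
r69=1000101 pc3: +8 =516
r70=1000110 pc3: +8 =524
r71=1000111 pc4: +16 =540
r72=1001000 pc2: +4 =544
r73=1001001 pc3: +8 =552
r74=1001010 pc3: +8 =560
r75=1001011 pc4: +16 =576
r76=1001100 pc3: +8 =584
r77=1001101 pc4: +16 =600
r78=1001110 pc4: +16 =616
r79=1001111 pc5: +32 =648
r80=1010000 pc2: +4 =652
r81=1010001 pc3: +8 =660
r82=1010010 pc3: +8 =668
r83=1010011 pc4: +16 =684
r84=1010100 pc3: +8 =692
r85=1010101 pc4: +16 =708
r86=1010110 pc4: +16 =724
r87=1010111 pc5: +32 =756
r88=1011000 pc3: +8 =764
r89=1011001 pc4: +16 =780
r90=1011010 pc4: +16 =796
r91=1011011 pc5: +32 =828
r92=1011100 pc4: +16 =844

Answer: 844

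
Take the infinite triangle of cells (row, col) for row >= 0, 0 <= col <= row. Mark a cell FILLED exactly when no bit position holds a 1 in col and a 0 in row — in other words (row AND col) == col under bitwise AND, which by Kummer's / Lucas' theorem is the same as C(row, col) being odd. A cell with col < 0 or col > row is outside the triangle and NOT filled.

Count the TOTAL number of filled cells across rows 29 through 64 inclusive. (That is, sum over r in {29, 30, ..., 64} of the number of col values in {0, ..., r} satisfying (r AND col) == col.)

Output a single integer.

r29=11101 pc4: +16 =16
r30=11110 pc4: +16 =32
r31=11111 pc5: +32 =64
r32=100000 pc1: +2 =66
r33=100001 pc2: +4 =70
r34=100010 pc2: +4 =74
r35=100011 pc3: +8 =82
r36=100100 pc2: +4 =86
r37=100101 pc3: +8 =94
r38=100110 pc3: +8 =102
r39=100111 pc4: +16 =118
r40=101000 pc2: +4 =122
r41=101001 pc3: +8 =130
r42=101010 pc3: +8 =138
r43=101011 pc4: +16 =154
r44=101100 pc3: +8 =162
r45=101101 pc4: +16 =178
r46=101110 pc4: +16 =194
r47=101111 pc5: +32 =226
r48=110000 pc2: +4 =230
r49=110001 pc3: +8 =238
r50=110010 pc3: +8 =246
r51=110011 pc4: +16 =262
r52=110100 pc3: +8 =270
r53=110101 pc4: +16 =286
r54=110110 pc4: +16 =302
r55=110111 pc5: +32 =334
r56=111000 pc3: +8 =342
r57=111001 pc4: +16 =358
r58=111010 pc4: +16 =374
r59=111011 pc5: +32 =406
r60=111100 pc4: +16 =422
r61=111101 pc5: +32 =454
r62=111110 pc5: +32 =486
r63=111111 pc6: +64 =550
r64=1000000 pc1: +2 =552

Answer: 552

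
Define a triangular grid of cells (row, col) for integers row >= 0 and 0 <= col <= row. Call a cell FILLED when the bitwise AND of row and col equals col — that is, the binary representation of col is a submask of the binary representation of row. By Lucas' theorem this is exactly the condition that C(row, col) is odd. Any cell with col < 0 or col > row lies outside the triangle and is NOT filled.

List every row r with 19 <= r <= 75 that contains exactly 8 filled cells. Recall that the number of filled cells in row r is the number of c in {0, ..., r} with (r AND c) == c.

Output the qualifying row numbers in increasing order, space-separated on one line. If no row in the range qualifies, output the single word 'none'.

Answer: 19 21 22 25 26 28 35 37 38 41 42 44 49 50 52 56 67 69 70 73 74

Derivation:
Row r has 2^popcount(r) filled cells, so we need popcount(r) = log2(8) = 3.
Scan r = 19..75 and keep those with exactly 3 one-bits:
r=19=10011 popcount=3 -> KEEP
r=20=10100 popcount=2 -> skip
r=21=10101 popcount=3 -> KEEP
r=22=10110 popcount=3 -> KEEP
r=23=10111 popcount=4 -> skip
r=24=11000 popcount=2 -> skip
r=25=11001 popcount=3 -> KEEP
r=26=11010 popcount=3 -> KEEP
r=27=11011 popcount=4 -> skip
r=28=11100 popcount=3 -> KEEP
r=29=11101 popcount=4 -> skip
r=30=11110 popcount=4 -> skip
r=31=11111 popcount=5 -> skip
r=32=100000 popcount=1 -> skip
r=33=100001 popcount=2 -> skip
r=34=100010 popcount=2 -> skip
r=35=100011 popcount=3 -> KEEP
r=36=100100 popcount=2 -> skip
r=37=100101 popcount=3 -> KEEP
r=38=100110 popcount=3 -> KEEP
r=39=100111 popcount=4 -> skip
r=40=101000 popcount=2 -> skip
r=41=101001 popcount=3 -> KEEP
r=42=101010 popcount=3 -> KEEP
r=43=101011 popcount=4 -> skip
r=44=101100 popcount=3 -> KEEP
r=45=101101 popcount=4 -> skip
r=46=101110 popcount=4 -> skip
r=47=101111 popcount=5 -> skip
r=48=110000 popcount=2 -> skip
r=49=110001 popcount=3 -> KEEP
r=50=110010 popcount=3 -> KEEP
r=51=110011 popcount=4 -> skip
r=52=110100 popcount=3 -> KEEP
r=53=110101 popcount=4 -> skip
r=54=110110 popcount=4 -> skip
r=55=110111 popcount=5 -> skip
r=56=111000 popcount=3 -> KEEP
r=57=111001 popcount=4 -> skip
r=58=111010 popcount=4 -> skip
r=59=111011 popcount=5 -> skip
r=60=111100 popcount=4 -> skip
r=61=111101 popcount=5 -> skip
r=62=111110 popcount=5 -> skip
r=63=111111 popcount=6 -> skip
r=64=1000000 popcount=1 -> skip
r=65=1000001 popcount=2 -> skip
r=66=1000010 popcount=2 -> skip
r=67=1000011 popcount=3 -> KEEP
r=68=1000100 popcount=2 -> skip
r=69=1000101 popcount=3 -> KEEP
r=70=1000110 popcount=3 -> KEEP
r=71=1000111 popcount=4 -> skip
r=72=1001000 popcount=2 -> skip
r=73=1001001 popcount=3 -> KEEP
r=74=1001010 popcount=3 -> KEEP
r=75=1001011 popcount=4 -> skip
Kept rows: 19 21 22 25 26 28 35 37 38 41 42 44 49 50 52 56 67 69 70 73 74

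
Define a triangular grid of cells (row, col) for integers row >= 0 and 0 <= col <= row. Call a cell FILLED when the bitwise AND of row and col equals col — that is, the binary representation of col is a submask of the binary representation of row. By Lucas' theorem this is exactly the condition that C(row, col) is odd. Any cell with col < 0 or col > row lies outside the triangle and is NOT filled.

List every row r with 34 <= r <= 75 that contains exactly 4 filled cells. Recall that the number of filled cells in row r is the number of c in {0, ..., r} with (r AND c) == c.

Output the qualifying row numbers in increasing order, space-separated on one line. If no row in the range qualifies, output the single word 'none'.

Row r has 2^popcount(r) filled cells, so we need popcount(r) = log2(4) = 2.
Scan r = 34..75 and keep those with exactly 2 one-bits:
r=34=100010 popcount=2 -> KEEP
r=35=100011 popcount=3 -> skip
r=36=100100 popcount=2 -> KEEP
r=37=100101 popcount=3 -> skip
r=38=100110 popcount=3 -> skip
r=39=100111 popcount=4 -> skip
r=40=101000 popcount=2 -> KEEP
r=41=101001 popcount=3 -> skip
r=42=101010 popcount=3 -> skip
r=43=101011 popcount=4 -> skip
r=44=101100 popcount=3 -> skip
r=45=101101 popcount=4 -> skip
r=46=101110 popcount=4 -> skip
r=47=101111 popcount=5 -> skip
r=48=110000 popcount=2 -> KEEP
r=49=110001 popcount=3 -> skip
r=50=110010 popcount=3 -> skip
r=51=110011 popcount=4 -> skip
r=52=110100 popcount=3 -> skip
r=53=110101 popcount=4 -> skip
r=54=110110 popcount=4 -> skip
r=55=110111 popcount=5 -> skip
r=56=111000 popcount=3 -> skip
r=57=111001 popcount=4 -> skip
r=58=111010 popcount=4 -> skip
r=59=111011 popcount=5 -> skip
r=60=111100 popcount=4 -> skip
r=61=111101 popcount=5 -> skip
r=62=111110 popcount=5 -> skip
r=63=111111 popcount=6 -> skip
r=64=1000000 popcount=1 -> skip
r=65=1000001 popcount=2 -> KEEP
r=66=1000010 popcount=2 -> KEEP
r=67=1000011 popcount=3 -> skip
r=68=1000100 popcount=2 -> KEEP
r=69=1000101 popcount=3 -> skip
r=70=1000110 popcount=3 -> skip
r=71=1000111 popcount=4 -> skip
r=72=1001000 popcount=2 -> KEEP
r=73=1001001 popcount=3 -> skip
r=74=1001010 popcount=3 -> skip
r=75=1001011 popcount=4 -> skip
Kept rows: 34 36 40 48 65 66 68 72

Answer: 34 36 40 48 65 66 68 72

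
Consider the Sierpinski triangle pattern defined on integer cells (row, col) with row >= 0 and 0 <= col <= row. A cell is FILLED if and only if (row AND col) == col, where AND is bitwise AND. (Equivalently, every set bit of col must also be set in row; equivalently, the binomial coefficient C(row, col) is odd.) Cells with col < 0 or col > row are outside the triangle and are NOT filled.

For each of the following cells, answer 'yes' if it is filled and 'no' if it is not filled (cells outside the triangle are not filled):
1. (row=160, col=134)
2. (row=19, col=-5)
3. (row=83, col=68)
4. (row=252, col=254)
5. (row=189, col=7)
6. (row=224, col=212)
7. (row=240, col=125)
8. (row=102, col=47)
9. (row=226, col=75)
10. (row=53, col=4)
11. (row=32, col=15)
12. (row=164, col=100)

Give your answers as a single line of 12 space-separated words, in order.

(160,134): row=0b10100000, col=0b10000110, row AND col = 0b10000000 = 128; 128 != 134 -> empty
(19,-5): col outside [0, 19] -> not filled
(83,68): row=0b1010011, col=0b1000100, row AND col = 0b1000000 = 64; 64 != 68 -> empty
(252,254): col outside [0, 252] -> not filled
(189,7): row=0b10111101, col=0b111, row AND col = 0b101 = 5; 5 != 7 -> empty
(224,212): row=0b11100000, col=0b11010100, row AND col = 0b11000000 = 192; 192 != 212 -> empty
(240,125): row=0b11110000, col=0b1111101, row AND col = 0b1110000 = 112; 112 != 125 -> empty
(102,47): row=0b1100110, col=0b101111, row AND col = 0b100110 = 38; 38 != 47 -> empty
(226,75): row=0b11100010, col=0b1001011, row AND col = 0b1000010 = 66; 66 != 75 -> empty
(53,4): row=0b110101, col=0b100, row AND col = 0b100 = 4; 4 == 4 -> filled
(32,15): row=0b100000, col=0b1111, row AND col = 0b0 = 0; 0 != 15 -> empty
(164,100): row=0b10100100, col=0b1100100, row AND col = 0b100100 = 36; 36 != 100 -> empty

Answer: no no no no no no no no no yes no no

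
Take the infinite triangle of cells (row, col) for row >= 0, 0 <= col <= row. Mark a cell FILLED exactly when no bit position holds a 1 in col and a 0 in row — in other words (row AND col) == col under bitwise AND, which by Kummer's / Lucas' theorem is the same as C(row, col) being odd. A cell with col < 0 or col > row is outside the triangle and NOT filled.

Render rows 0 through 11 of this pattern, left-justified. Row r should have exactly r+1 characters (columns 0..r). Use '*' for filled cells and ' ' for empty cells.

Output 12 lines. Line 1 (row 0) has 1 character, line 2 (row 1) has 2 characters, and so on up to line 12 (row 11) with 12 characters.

Answer: *
**
* *
****
*   *
**  **
* * * *
********
*       *
**      **
* *     * *
****    ****

Derivation:
r0=0: *
r1=1: **
r2=10: * *
r3=11: ****
r4=100: *   *
r5=101: **  **
r6=110: * * * *
r7=111: ********
r8=1000: *       *
r9=1001: **      **
r10=1010: * *     * *
r11=1011: ****    ****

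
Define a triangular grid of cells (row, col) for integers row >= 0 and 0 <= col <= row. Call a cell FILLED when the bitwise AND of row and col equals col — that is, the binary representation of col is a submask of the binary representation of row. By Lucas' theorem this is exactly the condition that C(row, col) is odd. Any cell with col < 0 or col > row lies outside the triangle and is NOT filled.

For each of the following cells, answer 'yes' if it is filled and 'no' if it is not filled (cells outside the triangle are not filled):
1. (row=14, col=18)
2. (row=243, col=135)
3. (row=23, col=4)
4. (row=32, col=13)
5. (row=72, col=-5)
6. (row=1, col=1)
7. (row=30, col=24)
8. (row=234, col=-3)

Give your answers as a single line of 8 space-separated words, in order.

Answer: no no yes no no yes yes no

Derivation:
(14,18): col outside [0, 14] -> not filled
(243,135): row=0b11110011, col=0b10000111, row AND col = 0b10000011 = 131; 131 != 135 -> empty
(23,4): row=0b10111, col=0b100, row AND col = 0b100 = 4; 4 == 4 -> filled
(32,13): row=0b100000, col=0b1101, row AND col = 0b0 = 0; 0 != 13 -> empty
(72,-5): col outside [0, 72] -> not filled
(1,1): row=0b1, col=0b1, row AND col = 0b1 = 1; 1 == 1 -> filled
(30,24): row=0b11110, col=0b11000, row AND col = 0b11000 = 24; 24 == 24 -> filled
(234,-3): col outside [0, 234] -> not filled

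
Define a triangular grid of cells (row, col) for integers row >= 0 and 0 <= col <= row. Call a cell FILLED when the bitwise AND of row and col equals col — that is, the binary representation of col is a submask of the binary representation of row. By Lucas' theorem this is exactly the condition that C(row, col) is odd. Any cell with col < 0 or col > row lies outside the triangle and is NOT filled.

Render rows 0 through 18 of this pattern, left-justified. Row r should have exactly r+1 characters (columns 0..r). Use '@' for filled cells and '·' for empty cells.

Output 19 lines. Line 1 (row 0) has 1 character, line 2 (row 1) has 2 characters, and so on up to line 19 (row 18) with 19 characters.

r0=0: @
r1=1: @@
r2=10: @·@
r3=11: @@@@
r4=100: @···@
r5=101: @@··@@
r6=110: @·@·@·@
r7=111: @@@@@@@@
r8=1000: @·······@
r9=1001: @@······@@
r10=1010: @·@·····@·@
r11=1011: @@@@····@@@@
r12=1100: @···@···@···@
r13=1101: @@··@@··@@··@@
r14=1110: @·@·@·@·@·@·@·@
r15=1111: @@@@@@@@@@@@@@@@
r16=10000: @···············@
r17=10001: @@··············@@
r18=10010: @·@·············@·@

Answer: @
@@
@·@
@@@@
@···@
@@··@@
@·@·@·@
@@@@@@@@
@·······@
@@······@@
@·@·····@·@
@@@@····@@@@
@···@···@···@
@@··@@··@@··@@
@·@·@·@·@·@·@·@
@@@@@@@@@@@@@@@@
@···············@
@@··············@@
@·@·············@·@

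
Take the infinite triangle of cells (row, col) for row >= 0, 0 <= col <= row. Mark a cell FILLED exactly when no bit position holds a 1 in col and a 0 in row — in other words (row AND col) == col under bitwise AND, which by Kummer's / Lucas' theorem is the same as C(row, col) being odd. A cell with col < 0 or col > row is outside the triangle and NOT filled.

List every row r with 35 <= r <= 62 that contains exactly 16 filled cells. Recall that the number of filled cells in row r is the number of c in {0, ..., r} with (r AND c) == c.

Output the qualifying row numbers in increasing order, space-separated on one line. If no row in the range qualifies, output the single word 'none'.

Answer: 39 43 45 46 51 53 54 57 58 60

Derivation:
Row r has 2^popcount(r) filled cells, so we need popcount(r) = log2(16) = 4.
Scan r = 35..62 and keep those with exactly 4 one-bits:
r=35=100011 popcount=3 -> skip
r=36=100100 popcount=2 -> skip
r=37=100101 popcount=3 -> skip
r=38=100110 popcount=3 -> skip
r=39=100111 popcount=4 -> KEEP
r=40=101000 popcount=2 -> skip
r=41=101001 popcount=3 -> skip
r=42=101010 popcount=3 -> skip
r=43=101011 popcount=4 -> KEEP
r=44=101100 popcount=3 -> skip
r=45=101101 popcount=4 -> KEEP
r=46=101110 popcount=4 -> KEEP
r=47=101111 popcount=5 -> skip
r=48=110000 popcount=2 -> skip
r=49=110001 popcount=3 -> skip
r=50=110010 popcount=3 -> skip
r=51=110011 popcount=4 -> KEEP
r=52=110100 popcount=3 -> skip
r=53=110101 popcount=4 -> KEEP
r=54=110110 popcount=4 -> KEEP
r=55=110111 popcount=5 -> skip
r=56=111000 popcount=3 -> skip
r=57=111001 popcount=4 -> KEEP
r=58=111010 popcount=4 -> KEEP
r=59=111011 popcount=5 -> skip
r=60=111100 popcount=4 -> KEEP
r=61=111101 popcount=5 -> skip
r=62=111110 popcount=5 -> skip
Kept rows: 39 43 45 46 51 53 54 57 58 60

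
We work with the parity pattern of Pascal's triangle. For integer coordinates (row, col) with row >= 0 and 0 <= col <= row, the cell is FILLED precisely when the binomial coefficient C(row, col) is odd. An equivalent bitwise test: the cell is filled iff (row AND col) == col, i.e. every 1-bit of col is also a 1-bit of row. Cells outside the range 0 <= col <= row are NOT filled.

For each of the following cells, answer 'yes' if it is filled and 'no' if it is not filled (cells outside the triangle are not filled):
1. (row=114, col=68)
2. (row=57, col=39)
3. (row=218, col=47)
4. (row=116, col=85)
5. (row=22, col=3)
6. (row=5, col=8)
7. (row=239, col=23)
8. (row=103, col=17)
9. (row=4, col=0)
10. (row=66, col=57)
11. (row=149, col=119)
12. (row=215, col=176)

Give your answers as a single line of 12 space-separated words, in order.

(114,68): row=0b1110010, col=0b1000100, row AND col = 0b1000000 = 64; 64 != 68 -> empty
(57,39): row=0b111001, col=0b100111, row AND col = 0b100001 = 33; 33 != 39 -> empty
(218,47): row=0b11011010, col=0b101111, row AND col = 0b1010 = 10; 10 != 47 -> empty
(116,85): row=0b1110100, col=0b1010101, row AND col = 0b1010100 = 84; 84 != 85 -> empty
(22,3): row=0b10110, col=0b11, row AND col = 0b10 = 2; 2 != 3 -> empty
(5,8): col outside [0, 5] -> not filled
(239,23): row=0b11101111, col=0b10111, row AND col = 0b111 = 7; 7 != 23 -> empty
(103,17): row=0b1100111, col=0b10001, row AND col = 0b1 = 1; 1 != 17 -> empty
(4,0): row=0b100, col=0b0, row AND col = 0b0 = 0; 0 == 0 -> filled
(66,57): row=0b1000010, col=0b111001, row AND col = 0b0 = 0; 0 != 57 -> empty
(149,119): row=0b10010101, col=0b1110111, row AND col = 0b10101 = 21; 21 != 119 -> empty
(215,176): row=0b11010111, col=0b10110000, row AND col = 0b10010000 = 144; 144 != 176 -> empty

Answer: no no no no no no no no yes no no no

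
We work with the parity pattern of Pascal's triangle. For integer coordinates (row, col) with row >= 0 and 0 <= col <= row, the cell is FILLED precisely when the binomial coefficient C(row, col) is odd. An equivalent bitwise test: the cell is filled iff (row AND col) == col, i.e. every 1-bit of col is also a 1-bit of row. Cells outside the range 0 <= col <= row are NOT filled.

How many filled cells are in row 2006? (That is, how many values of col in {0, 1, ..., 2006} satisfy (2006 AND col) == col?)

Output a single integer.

2006 in binary = 11111010110
popcount(2006) = number of 1-bits in 11111010110 = 8
A col c satisfies (2006 AND c) == c iff every set bit of c is also set in 2006; each of the 8 set bits of 2006 can independently be on or off in c.
count = 2^8 = 256

Answer: 256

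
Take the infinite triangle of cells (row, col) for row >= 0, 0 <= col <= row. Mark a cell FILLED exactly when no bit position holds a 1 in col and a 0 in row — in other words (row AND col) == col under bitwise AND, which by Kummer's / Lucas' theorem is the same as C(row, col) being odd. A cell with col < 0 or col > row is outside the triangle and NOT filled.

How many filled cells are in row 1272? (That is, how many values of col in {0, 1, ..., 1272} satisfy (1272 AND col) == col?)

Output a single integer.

Answer: 64

Derivation:
1272 in binary = 10011111000
popcount(1272) = number of 1-bits in 10011111000 = 6
A col c satisfies (1272 AND c) == c iff every set bit of c is also set in 1272; each of the 6 set bits of 1272 can independently be on or off in c.
count = 2^6 = 64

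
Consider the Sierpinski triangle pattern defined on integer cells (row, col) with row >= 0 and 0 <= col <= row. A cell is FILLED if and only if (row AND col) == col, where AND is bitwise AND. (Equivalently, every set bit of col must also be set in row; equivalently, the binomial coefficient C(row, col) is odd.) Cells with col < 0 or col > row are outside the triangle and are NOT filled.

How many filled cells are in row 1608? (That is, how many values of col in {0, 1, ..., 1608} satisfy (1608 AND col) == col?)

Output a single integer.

Answer: 16

Derivation:
1608 in binary = 11001001000
popcount(1608) = number of 1-bits in 11001001000 = 4
A col c satisfies (1608 AND c) == c iff every set bit of c is also set in 1608; each of the 4 set bits of 1608 can independently be on or off in c.
count = 2^4 = 16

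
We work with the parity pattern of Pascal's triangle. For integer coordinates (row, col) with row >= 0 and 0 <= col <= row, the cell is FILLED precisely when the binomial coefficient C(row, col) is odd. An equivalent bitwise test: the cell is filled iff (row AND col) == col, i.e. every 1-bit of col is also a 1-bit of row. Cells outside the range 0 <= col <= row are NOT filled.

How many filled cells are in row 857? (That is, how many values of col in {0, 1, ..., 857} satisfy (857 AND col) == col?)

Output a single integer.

857 in binary = 1101011001
popcount(857) = number of 1-bits in 1101011001 = 6
A col c satisfies (857 AND c) == c iff every set bit of c is also set in 857; each of the 6 set bits of 857 can independently be on or off in c.
count = 2^6 = 64

Answer: 64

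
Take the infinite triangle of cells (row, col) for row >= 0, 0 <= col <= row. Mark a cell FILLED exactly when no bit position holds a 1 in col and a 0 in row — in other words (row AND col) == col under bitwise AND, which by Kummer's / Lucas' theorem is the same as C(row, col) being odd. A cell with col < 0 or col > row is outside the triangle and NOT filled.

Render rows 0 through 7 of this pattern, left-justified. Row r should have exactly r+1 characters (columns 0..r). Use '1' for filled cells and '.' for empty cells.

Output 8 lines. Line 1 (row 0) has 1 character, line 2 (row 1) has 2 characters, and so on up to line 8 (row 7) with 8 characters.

r0=0: 1
r1=1: 11
r2=10: 1.1
r3=11: 1111
r4=100: 1...1
r5=101: 11..11
r6=110: 1.1.1.1
r7=111: 11111111

Answer: 1
11
1.1
1111
1...1
11..11
1.1.1.1
11111111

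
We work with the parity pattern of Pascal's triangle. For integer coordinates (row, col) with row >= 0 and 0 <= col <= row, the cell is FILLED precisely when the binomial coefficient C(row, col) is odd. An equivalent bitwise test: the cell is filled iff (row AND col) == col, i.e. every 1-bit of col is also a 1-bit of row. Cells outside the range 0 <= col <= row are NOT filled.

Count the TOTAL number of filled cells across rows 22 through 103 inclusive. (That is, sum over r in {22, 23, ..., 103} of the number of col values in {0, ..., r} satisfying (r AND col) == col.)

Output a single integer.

Answer: 1212

Derivation:
r22=10110 pc3: +8 =8
r23=10111 pc4: +16 =24
r24=11000 pc2: +4 =28
r25=11001 pc3: +8 =36
r26=11010 pc3: +8 =44
r27=11011 pc4: +16 =60
r28=11100 pc3: +8 =68
r29=11101 pc4: +16 =84
r30=11110 pc4: +16 =100
r31=11111 pc5: +32 =132
r32=100000 pc1: +2 =134
r33=100001 pc2: +4 =138
r34=100010 pc2: +4 =142
r35=100011 pc3: +8 =150
r36=100100 pc2: +4 =154
r37=100101 pc3: +8 =162
r38=100110 pc3: +8 =170
r39=100111 pc4: +16 =186
r40=101000 pc2: +4 =190
r41=101001 pc3: +8 =198
r42=101010 pc3: +8 =206
r43=101011 pc4: +16 =222
r44=101100 pc3: +8 =230
r45=101101 pc4: +16 =246
r46=101110 pc4: +16 =262
r47=101111 pc5: +32 =294
r48=110000 pc2: +4 =298
r49=110001 pc3: +8 =306
r50=110010 pc3: +8 =314
r51=110011 pc4: +16 =330
r52=110100 pc3: +8 =338
r53=110101 pc4: +16 =354
r54=110110 pc4: +16 =370
r55=110111 pc5: +32 =402
r56=111000 pc3: +8 =410
r57=111001 pc4: +16 =426
r58=111010 pc4: +16 =442
r59=111011 pc5: +32 =474
r60=111100 pc4: +16 =490
r61=111101 pc5: +32 =522
r62=111110 pc5: +32 =554
r63=111111 pc6: +64 =618
r64=1000000 pc1: +2 =620
r65=1000001 pc2: +4 =624
r66=1000010 pc2: +4 =628
r67=1000011 pc3: +8 =636
r68=1000100 pc2: +4 =640
r69=1000101 pc3: +8 =648
r70=1000110 pc3: +8 =656
r71=1000111 pc4: +16 =672
r72=1001000 pc2: +4 =676
r73=1001001 pc3: +8 =684
r74=1001010 pc3: +8 =692
r75=1001011 pc4: +16 =708
r76=1001100 pc3: +8 =716
r77=1001101 pc4: +16 =732
r78=1001110 pc4: +16 =748
r79=1001111 pc5: +32 =780
r80=1010000 pc2: +4 =784
r81=1010001 pc3: +8 =792
r82=1010010 pc3: +8 =800
r83=1010011 pc4: +16 =816
r84=1010100 pc3: +8 =824
r85=1010101 pc4: +16 =840
r86=1010110 pc4: +16 =856
r87=1010111 pc5: +32 =888
r88=1011000 pc3: +8 =896
r89=1011001 pc4: +16 =912
r90=1011010 pc4: +16 =928
r91=1011011 pc5: +32 =960
r92=1011100 pc4: +16 =976
r93=1011101 pc5: +32 =1008
r94=1011110 pc5: +32 =1040
r95=1011111 pc6: +64 =1104
r96=1100000 pc2: +4 =1108
r97=1100001 pc3: +8 =1116
r98=1100010 pc3: +8 =1124
r99=1100011 pc4: +16 =1140
r100=1100100 pc3: +8 =1148
r101=1100101 pc4: +16 =1164
r102=1100110 pc4: +16 =1180
r103=1100111 pc5: +32 =1212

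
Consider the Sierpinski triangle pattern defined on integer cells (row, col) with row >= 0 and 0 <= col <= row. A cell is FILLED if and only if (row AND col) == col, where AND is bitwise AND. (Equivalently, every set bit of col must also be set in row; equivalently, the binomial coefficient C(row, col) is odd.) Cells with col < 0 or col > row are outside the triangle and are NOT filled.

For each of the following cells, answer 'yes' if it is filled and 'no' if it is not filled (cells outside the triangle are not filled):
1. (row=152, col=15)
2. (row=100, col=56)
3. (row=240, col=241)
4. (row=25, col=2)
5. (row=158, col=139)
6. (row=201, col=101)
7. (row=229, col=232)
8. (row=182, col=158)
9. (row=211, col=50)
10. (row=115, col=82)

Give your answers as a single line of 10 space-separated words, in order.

(152,15): row=0b10011000, col=0b1111, row AND col = 0b1000 = 8; 8 != 15 -> empty
(100,56): row=0b1100100, col=0b111000, row AND col = 0b100000 = 32; 32 != 56 -> empty
(240,241): col outside [0, 240] -> not filled
(25,2): row=0b11001, col=0b10, row AND col = 0b0 = 0; 0 != 2 -> empty
(158,139): row=0b10011110, col=0b10001011, row AND col = 0b10001010 = 138; 138 != 139 -> empty
(201,101): row=0b11001001, col=0b1100101, row AND col = 0b1000001 = 65; 65 != 101 -> empty
(229,232): col outside [0, 229] -> not filled
(182,158): row=0b10110110, col=0b10011110, row AND col = 0b10010110 = 150; 150 != 158 -> empty
(211,50): row=0b11010011, col=0b110010, row AND col = 0b10010 = 18; 18 != 50 -> empty
(115,82): row=0b1110011, col=0b1010010, row AND col = 0b1010010 = 82; 82 == 82 -> filled

Answer: no no no no no no no no no yes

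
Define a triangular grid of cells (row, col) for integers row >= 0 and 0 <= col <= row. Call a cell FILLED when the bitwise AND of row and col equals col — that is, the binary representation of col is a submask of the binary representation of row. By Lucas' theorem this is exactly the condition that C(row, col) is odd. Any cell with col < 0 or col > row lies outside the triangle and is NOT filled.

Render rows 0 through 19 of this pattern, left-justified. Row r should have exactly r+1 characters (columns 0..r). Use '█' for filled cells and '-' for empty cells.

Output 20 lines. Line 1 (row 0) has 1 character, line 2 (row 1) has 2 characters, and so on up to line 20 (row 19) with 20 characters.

r0=0: █
r1=1: ██
r2=10: █-█
r3=11: ████
r4=100: █---█
r5=101: ██--██
r6=110: █-█-█-█
r7=111: ████████
r8=1000: █-------█
r9=1001: ██------██
r10=1010: █-█-----█-█
r11=1011: ████----████
r12=1100: █---█---█---█
r13=1101: ██--██--██--██
r14=1110: █-█-█-█-█-█-█-█
r15=1111: ████████████████
r16=10000: █---------------█
r17=10001: ██--------------██
r18=10010: █-█-------------█-█
r19=10011: ████------------████

Answer: █
██
█-█
████
█---█
██--██
█-█-█-█
████████
█-------█
██------██
█-█-----█-█
████----████
█---█---█---█
██--██--██--██
█-█-█-█-█-█-█-█
████████████████
█---------------█
██--------------██
█-█-------------█-█
████------------████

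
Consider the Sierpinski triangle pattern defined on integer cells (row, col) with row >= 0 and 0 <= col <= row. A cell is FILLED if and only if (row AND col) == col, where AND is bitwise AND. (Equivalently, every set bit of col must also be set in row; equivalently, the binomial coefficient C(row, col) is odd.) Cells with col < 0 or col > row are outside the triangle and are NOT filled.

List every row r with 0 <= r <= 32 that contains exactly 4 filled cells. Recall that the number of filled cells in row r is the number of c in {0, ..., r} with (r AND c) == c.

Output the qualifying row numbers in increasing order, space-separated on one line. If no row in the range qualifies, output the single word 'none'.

Row r has 2^popcount(r) filled cells, so we need popcount(r) = log2(4) = 2.
Scan r = 0..32 and keep those with exactly 2 one-bits:
r=0=0 popcount=0 -> skip
r=1=1 popcount=1 -> skip
r=2=10 popcount=1 -> skip
r=3=11 popcount=2 -> KEEP
r=4=100 popcount=1 -> skip
r=5=101 popcount=2 -> KEEP
r=6=110 popcount=2 -> KEEP
r=7=111 popcount=3 -> skip
r=8=1000 popcount=1 -> skip
r=9=1001 popcount=2 -> KEEP
r=10=1010 popcount=2 -> KEEP
r=11=1011 popcount=3 -> skip
r=12=1100 popcount=2 -> KEEP
r=13=1101 popcount=3 -> skip
r=14=1110 popcount=3 -> skip
r=15=1111 popcount=4 -> skip
r=16=10000 popcount=1 -> skip
r=17=10001 popcount=2 -> KEEP
r=18=10010 popcount=2 -> KEEP
r=19=10011 popcount=3 -> skip
r=20=10100 popcount=2 -> KEEP
r=21=10101 popcount=3 -> skip
r=22=10110 popcount=3 -> skip
r=23=10111 popcount=4 -> skip
r=24=11000 popcount=2 -> KEEP
r=25=11001 popcount=3 -> skip
r=26=11010 popcount=3 -> skip
r=27=11011 popcount=4 -> skip
r=28=11100 popcount=3 -> skip
r=29=11101 popcount=4 -> skip
r=30=11110 popcount=4 -> skip
r=31=11111 popcount=5 -> skip
r=32=100000 popcount=1 -> skip
Kept rows: 3 5 6 9 10 12 17 18 20 24

Answer: 3 5 6 9 10 12 17 18 20 24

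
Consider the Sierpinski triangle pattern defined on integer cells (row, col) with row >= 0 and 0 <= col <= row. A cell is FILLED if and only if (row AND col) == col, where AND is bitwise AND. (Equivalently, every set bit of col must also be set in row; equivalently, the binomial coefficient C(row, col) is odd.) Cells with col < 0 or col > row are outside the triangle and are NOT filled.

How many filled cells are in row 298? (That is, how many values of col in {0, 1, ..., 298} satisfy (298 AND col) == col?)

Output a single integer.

Answer: 16

Derivation:
298 in binary = 100101010
popcount(298) = number of 1-bits in 100101010 = 4
A col c satisfies (298 AND c) == c iff every set bit of c is also set in 298; each of the 4 set bits of 298 can independently be on or off in c.
count = 2^4 = 16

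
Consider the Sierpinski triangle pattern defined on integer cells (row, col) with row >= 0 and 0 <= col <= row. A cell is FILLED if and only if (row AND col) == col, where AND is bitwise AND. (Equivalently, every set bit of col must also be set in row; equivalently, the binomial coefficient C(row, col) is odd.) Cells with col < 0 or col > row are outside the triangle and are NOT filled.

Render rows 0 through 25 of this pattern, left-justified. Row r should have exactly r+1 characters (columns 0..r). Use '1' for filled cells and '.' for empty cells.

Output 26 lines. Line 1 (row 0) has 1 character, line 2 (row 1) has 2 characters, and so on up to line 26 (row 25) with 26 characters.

Answer: 1
11
1.1
1111
1...1
11..11
1.1.1.1
11111111
1.......1
11......11
1.1.....1.1
1111....1111
1...1...1...1
11..11..11..11
1.1.1.1.1.1.1.1
1111111111111111
1...............1
11..............11
1.1.............1.1
1111............1111
1...1...........1...1
11..11..........11..11
1.1.1.1.........1.1.1.1
11111111........11111111
1.......1.......1.......1
11......11......11......11

Derivation:
r0=0: 1
r1=1: 11
r2=10: 1.1
r3=11: 1111
r4=100: 1...1
r5=101: 11..11
r6=110: 1.1.1.1
r7=111: 11111111
r8=1000: 1.......1
r9=1001: 11......11
r10=1010: 1.1.....1.1
r11=1011: 1111....1111
r12=1100: 1...1...1...1
r13=1101: 11..11..11..11
r14=1110: 1.1.1.1.1.1.1.1
r15=1111: 1111111111111111
r16=10000: 1...............1
r17=10001: 11..............11
r18=10010: 1.1.............1.1
r19=10011: 1111............1111
r20=10100: 1...1...........1...1
r21=10101: 11..11..........11..11
r22=10110: 1.1.1.1.........1.1.1.1
r23=10111: 11111111........11111111
r24=11000: 1.......1.......1.......1
r25=11001: 11......11......11......11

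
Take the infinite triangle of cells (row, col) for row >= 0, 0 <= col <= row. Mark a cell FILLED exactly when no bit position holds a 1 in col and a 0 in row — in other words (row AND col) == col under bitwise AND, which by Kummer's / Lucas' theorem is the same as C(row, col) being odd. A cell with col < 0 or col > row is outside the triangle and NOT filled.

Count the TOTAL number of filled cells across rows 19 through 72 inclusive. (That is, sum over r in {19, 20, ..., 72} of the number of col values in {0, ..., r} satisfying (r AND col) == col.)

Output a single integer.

Answer: 696

Derivation:
r19=10011 pc3: +8 =8
r20=10100 pc2: +4 =12
r21=10101 pc3: +8 =20
r22=10110 pc3: +8 =28
r23=10111 pc4: +16 =44
r24=11000 pc2: +4 =48
r25=11001 pc3: +8 =56
r26=11010 pc3: +8 =64
r27=11011 pc4: +16 =80
r28=11100 pc3: +8 =88
r29=11101 pc4: +16 =104
r30=11110 pc4: +16 =120
r31=11111 pc5: +32 =152
r32=100000 pc1: +2 =154
r33=100001 pc2: +4 =158
r34=100010 pc2: +4 =162
r35=100011 pc3: +8 =170
r36=100100 pc2: +4 =174
r37=100101 pc3: +8 =182
r38=100110 pc3: +8 =190
r39=100111 pc4: +16 =206
r40=101000 pc2: +4 =210
r41=101001 pc3: +8 =218
r42=101010 pc3: +8 =226
r43=101011 pc4: +16 =242
r44=101100 pc3: +8 =250
r45=101101 pc4: +16 =266
r46=101110 pc4: +16 =282
r47=101111 pc5: +32 =314
r48=110000 pc2: +4 =318
r49=110001 pc3: +8 =326
r50=110010 pc3: +8 =334
r51=110011 pc4: +16 =350
r52=110100 pc3: +8 =358
r53=110101 pc4: +16 =374
r54=110110 pc4: +16 =390
r55=110111 pc5: +32 =422
r56=111000 pc3: +8 =430
r57=111001 pc4: +16 =446
r58=111010 pc4: +16 =462
r59=111011 pc5: +32 =494
r60=111100 pc4: +16 =510
r61=111101 pc5: +32 =542
r62=111110 pc5: +32 =574
r63=111111 pc6: +64 =638
r64=1000000 pc1: +2 =640
r65=1000001 pc2: +4 =644
r66=1000010 pc2: +4 =648
r67=1000011 pc3: +8 =656
r68=1000100 pc2: +4 =660
r69=1000101 pc3: +8 =668
r70=1000110 pc3: +8 =676
r71=1000111 pc4: +16 =692
r72=1001000 pc2: +4 =696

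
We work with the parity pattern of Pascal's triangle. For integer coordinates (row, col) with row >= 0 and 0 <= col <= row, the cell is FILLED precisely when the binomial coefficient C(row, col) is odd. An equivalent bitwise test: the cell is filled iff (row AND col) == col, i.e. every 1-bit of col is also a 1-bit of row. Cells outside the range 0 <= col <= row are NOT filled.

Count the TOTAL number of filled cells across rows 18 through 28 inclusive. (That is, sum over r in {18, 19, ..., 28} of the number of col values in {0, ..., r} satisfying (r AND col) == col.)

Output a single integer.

r18=10010 pc2: +4 =4
r19=10011 pc3: +8 =12
r20=10100 pc2: +4 =16
r21=10101 pc3: +8 =24
r22=10110 pc3: +8 =32
r23=10111 pc4: +16 =48
r24=11000 pc2: +4 =52
r25=11001 pc3: +8 =60
r26=11010 pc3: +8 =68
r27=11011 pc4: +16 =84
r28=11100 pc3: +8 =92

Answer: 92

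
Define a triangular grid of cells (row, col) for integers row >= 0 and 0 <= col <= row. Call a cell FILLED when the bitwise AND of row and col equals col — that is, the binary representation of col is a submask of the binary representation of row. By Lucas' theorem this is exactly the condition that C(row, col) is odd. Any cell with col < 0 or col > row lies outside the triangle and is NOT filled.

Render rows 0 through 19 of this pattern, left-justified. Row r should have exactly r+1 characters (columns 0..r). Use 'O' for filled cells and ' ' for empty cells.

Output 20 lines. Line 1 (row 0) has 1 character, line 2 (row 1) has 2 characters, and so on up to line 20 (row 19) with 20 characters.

Answer: O
OO
O O
OOOO
O   O
OO  OO
O O O O
OOOOOOOO
O       O
OO      OO
O O     O O
OOOO    OOOO
O   O   O   O
OO  OO  OO  OO
O O O O O O O O
OOOOOOOOOOOOOOOO
O               O
OO              OO
O O             O O
OOOO            OOOO

Derivation:
r0=0: O
r1=1: OO
r2=10: O O
r3=11: OOOO
r4=100: O   O
r5=101: OO  OO
r6=110: O O O O
r7=111: OOOOOOOO
r8=1000: O       O
r9=1001: OO      OO
r10=1010: O O     O O
r11=1011: OOOO    OOOO
r12=1100: O   O   O   O
r13=1101: OO  OO  OO  OO
r14=1110: O O O O O O O O
r15=1111: OOOOOOOOOOOOOOOO
r16=10000: O               O
r17=10001: OO              OO
r18=10010: O O             O O
r19=10011: OOOO            OOOO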